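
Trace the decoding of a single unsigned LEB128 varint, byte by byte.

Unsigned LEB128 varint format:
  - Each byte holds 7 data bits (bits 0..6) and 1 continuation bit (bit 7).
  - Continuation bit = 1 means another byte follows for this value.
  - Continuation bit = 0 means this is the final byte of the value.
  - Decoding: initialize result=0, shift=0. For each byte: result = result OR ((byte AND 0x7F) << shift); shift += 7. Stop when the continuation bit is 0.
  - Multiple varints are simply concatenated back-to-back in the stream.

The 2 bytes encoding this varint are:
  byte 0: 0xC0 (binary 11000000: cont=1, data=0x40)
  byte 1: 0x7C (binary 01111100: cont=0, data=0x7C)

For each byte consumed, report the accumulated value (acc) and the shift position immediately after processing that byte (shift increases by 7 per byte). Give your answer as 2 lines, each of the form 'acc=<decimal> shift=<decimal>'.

byte 0=0xC0: payload=0x40=64, contrib = 64<<0 = 64; acc -> 64, shift -> 7
byte 1=0x7C: payload=0x7C=124, contrib = 124<<7 = 15872; acc -> 15936, shift -> 14

Answer: acc=64 shift=7
acc=15936 shift=14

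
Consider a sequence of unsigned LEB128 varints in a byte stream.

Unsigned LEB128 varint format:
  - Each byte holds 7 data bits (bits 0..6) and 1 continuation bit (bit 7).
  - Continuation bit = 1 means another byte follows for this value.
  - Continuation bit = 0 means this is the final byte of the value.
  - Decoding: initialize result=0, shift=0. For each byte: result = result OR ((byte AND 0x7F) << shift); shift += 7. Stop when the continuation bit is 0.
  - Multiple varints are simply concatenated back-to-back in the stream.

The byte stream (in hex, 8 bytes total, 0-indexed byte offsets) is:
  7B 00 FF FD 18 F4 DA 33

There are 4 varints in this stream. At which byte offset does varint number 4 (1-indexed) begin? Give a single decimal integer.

Answer: 5

Derivation:
  byte[0]=0x7B cont=0 payload=0x7B=123: acc |= 123<<0 -> acc=123 shift=7 [end]
Varint 1: bytes[0:1] = 7B -> value 123 (1 byte(s))
  byte[1]=0x00 cont=0 payload=0x00=0: acc |= 0<<0 -> acc=0 shift=7 [end]
Varint 2: bytes[1:2] = 00 -> value 0 (1 byte(s))
  byte[2]=0xFF cont=1 payload=0x7F=127: acc |= 127<<0 -> acc=127 shift=7
  byte[3]=0xFD cont=1 payload=0x7D=125: acc |= 125<<7 -> acc=16127 shift=14
  byte[4]=0x18 cont=0 payload=0x18=24: acc |= 24<<14 -> acc=409343 shift=21 [end]
Varint 3: bytes[2:5] = FF FD 18 -> value 409343 (3 byte(s))
  byte[5]=0xF4 cont=1 payload=0x74=116: acc |= 116<<0 -> acc=116 shift=7
  byte[6]=0xDA cont=1 payload=0x5A=90: acc |= 90<<7 -> acc=11636 shift=14
  byte[7]=0x33 cont=0 payload=0x33=51: acc |= 51<<14 -> acc=847220 shift=21 [end]
Varint 4: bytes[5:8] = F4 DA 33 -> value 847220 (3 byte(s))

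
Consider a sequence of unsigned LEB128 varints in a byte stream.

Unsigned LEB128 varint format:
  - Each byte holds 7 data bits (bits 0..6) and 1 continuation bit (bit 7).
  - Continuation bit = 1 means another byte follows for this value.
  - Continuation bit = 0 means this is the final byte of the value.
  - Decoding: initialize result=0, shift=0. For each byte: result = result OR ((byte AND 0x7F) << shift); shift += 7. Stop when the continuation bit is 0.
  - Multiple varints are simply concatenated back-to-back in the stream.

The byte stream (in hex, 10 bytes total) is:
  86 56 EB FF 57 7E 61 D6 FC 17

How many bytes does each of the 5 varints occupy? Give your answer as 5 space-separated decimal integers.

Answer: 2 3 1 1 3

Derivation:
  byte[0]=0x86 cont=1 payload=0x06=6: acc |= 6<<0 -> acc=6 shift=7
  byte[1]=0x56 cont=0 payload=0x56=86: acc |= 86<<7 -> acc=11014 shift=14 [end]
Varint 1: bytes[0:2] = 86 56 -> value 11014 (2 byte(s))
  byte[2]=0xEB cont=1 payload=0x6B=107: acc |= 107<<0 -> acc=107 shift=7
  byte[3]=0xFF cont=1 payload=0x7F=127: acc |= 127<<7 -> acc=16363 shift=14
  byte[4]=0x57 cont=0 payload=0x57=87: acc |= 87<<14 -> acc=1441771 shift=21 [end]
Varint 2: bytes[2:5] = EB FF 57 -> value 1441771 (3 byte(s))
  byte[5]=0x7E cont=0 payload=0x7E=126: acc |= 126<<0 -> acc=126 shift=7 [end]
Varint 3: bytes[5:6] = 7E -> value 126 (1 byte(s))
  byte[6]=0x61 cont=0 payload=0x61=97: acc |= 97<<0 -> acc=97 shift=7 [end]
Varint 4: bytes[6:7] = 61 -> value 97 (1 byte(s))
  byte[7]=0xD6 cont=1 payload=0x56=86: acc |= 86<<0 -> acc=86 shift=7
  byte[8]=0xFC cont=1 payload=0x7C=124: acc |= 124<<7 -> acc=15958 shift=14
  byte[9]=0x17 cont=0 payload=0x17=23: acc |= 23<<14 -> acc=392790 shift=21 [end]
Varint 5: bytes[7:10] = D6 FC 17 -> value 392790 (3 byte(s))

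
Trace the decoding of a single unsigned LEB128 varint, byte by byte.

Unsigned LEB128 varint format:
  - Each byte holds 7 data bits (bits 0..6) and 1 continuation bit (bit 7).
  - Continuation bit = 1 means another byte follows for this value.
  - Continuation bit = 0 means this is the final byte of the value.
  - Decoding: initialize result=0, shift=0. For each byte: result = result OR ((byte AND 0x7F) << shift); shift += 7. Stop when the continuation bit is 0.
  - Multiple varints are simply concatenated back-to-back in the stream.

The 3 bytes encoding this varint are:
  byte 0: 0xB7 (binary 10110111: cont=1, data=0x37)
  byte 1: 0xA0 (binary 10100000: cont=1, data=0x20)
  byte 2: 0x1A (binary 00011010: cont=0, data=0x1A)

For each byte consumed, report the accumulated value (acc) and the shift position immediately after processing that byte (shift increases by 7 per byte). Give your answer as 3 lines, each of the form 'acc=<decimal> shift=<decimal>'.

Answer: acc=55 shift=7
acc=4151 shift=14
acc=430135 shift=21

Derivation:
byte 0=0xB7: payload=0x37=55, contrib = 55<<0 = 55; acc -> 55, shift -> 7
byte 1=0xA0: payload=0x20=32, contrib = 32<<7 = 4096; acc -> 4151, shift -> 14
byte 2=0x1A: payload=0x1A=26, contrib = 26<<14 = 425984; acc -> 430135, shift -> 21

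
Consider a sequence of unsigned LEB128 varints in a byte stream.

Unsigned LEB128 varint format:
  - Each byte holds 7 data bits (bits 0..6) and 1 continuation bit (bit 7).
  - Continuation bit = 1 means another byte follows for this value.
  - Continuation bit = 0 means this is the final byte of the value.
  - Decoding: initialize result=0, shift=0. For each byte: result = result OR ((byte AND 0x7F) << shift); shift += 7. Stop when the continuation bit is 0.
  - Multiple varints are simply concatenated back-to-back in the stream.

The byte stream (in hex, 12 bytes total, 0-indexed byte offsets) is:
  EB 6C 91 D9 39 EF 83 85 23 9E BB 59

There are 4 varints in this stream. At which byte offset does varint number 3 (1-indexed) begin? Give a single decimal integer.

  byte[0]=0xEB cont=1 payload=0x6B=107: acc |= 107<<0 -> acc=107 shift=7
  byte[1]=0x6C cont=0 payload=0x6C=108: acc |= 108<<7 -> acc=13931 shift=14 [end]
Varint 1: bytes[0:2] = EB 6C -> value 13931 (2 byte(s))
  byte[2]=0x91 cont=1 payload=0x11=17: acc |= 17<<0 -> acc=17 shift=7
  byte[3]=0xD9 cont=1 payload=0x59=89: acc |= 89<<7 -> acc=11409 shift=14
  byte[4]=0x39 cont=0 payload=0x39=57: acc |= 57<<14 -> acc=945297 shift=21 [end]
Varint 2: bytes[2:5] = 91 D9 39 -> value 945297 (3 byte(s))
  byte[5]=0xEF cont=1 payload=0x6F=111: acc |= 111<<0 -> acc=111 shift=7
  byte[6]=0x83 cont=1 payload=0x03=3: acc |= 3<<7 -> acc=495 shift=14
  byte[7]=0x85 cont=1 payload=0x05=5: acc |= 5<<14 -> acc=82415 shift=21
  byte[8]=0x23 cont=0 payload=0x23=35: acc |= 35<<21 -> acc=73482735 shift=28 [end]
Varint 3: bytes[5:9] = EF 83 85 23 -> value 73482735 (4 byte(s))
  byte[9]=0x9E cont=1 payload=0x1E=30: acc |= 30<<0 -> acc=30 shift=7
  byte[10]=0xBB cont=1 payload=0x3B=59: acc |= 59<<7 -> acc=7582 shift=14
  byte[11]=0x59 cont=0 payload=0x59=89: acc |= 89<<14 -> acc=1465758 shift=21 [end]
Varint 4: bytes[9:12] = 9E BB 59 -> value 1465758 (3 byte(s))

Answer: 5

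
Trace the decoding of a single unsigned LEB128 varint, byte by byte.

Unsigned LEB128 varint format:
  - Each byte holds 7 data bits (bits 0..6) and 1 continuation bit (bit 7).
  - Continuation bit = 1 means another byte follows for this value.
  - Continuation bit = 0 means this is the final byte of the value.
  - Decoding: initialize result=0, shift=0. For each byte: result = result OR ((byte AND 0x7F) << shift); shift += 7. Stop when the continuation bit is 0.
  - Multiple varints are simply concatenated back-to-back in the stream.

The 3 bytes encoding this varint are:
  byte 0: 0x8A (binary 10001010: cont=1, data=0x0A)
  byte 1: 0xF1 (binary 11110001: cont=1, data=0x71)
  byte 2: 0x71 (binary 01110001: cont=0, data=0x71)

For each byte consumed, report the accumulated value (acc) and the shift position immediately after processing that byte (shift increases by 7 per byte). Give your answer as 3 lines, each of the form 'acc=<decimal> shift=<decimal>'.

Answer: acc=10 shift=7
acc=14474 shift=14
acc=1865866 shift=21

Derivation:
byte 0=0x8A: payload=0x0A=10, contrib = 10<<0 = 10; acc -> 10, shift -> 7
byte 1=0xF1: payload=0x71=113, contrib = 113<<7 = 14464; acc -> 14474, shift -> 14
byte 2=0x71: payload=0x71=113, contrib = 113<<14 = 1851392; acc -> 1865866, shift -> 21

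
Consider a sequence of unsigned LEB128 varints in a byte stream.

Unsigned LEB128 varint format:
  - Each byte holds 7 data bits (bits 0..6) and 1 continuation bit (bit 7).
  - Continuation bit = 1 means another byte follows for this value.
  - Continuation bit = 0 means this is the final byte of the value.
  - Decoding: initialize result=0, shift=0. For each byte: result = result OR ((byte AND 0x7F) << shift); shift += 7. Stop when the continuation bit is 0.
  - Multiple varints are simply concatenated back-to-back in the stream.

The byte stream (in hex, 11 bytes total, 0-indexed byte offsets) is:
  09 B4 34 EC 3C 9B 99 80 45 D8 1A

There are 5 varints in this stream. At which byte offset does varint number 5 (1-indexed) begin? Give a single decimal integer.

  byte[0]=0x09 cont=0 payload=0x09=9: acc |= 9<<0 -> acc=9 shift=7 [end]
Varint 1: bytes[0:1] = 09 -> value 9 (1 byte(s))
  byte[1]=0xB4 cont=1 payload=0x34=52: acc |= 52<<0 -> acc=52 shift=7
  byte[2]=0x34 cont=0 payload=0x34=52: acc |= 52<<7 -> acc=6708 shift=14 [end]
Varint 2: bytes[1:3] = B4 34 -> value 6708 (2 byte(s))
  byte[3]=0xEC cont=1 payload=0x6C=108: acc |= 108<<0 -> acc=108 shift=7
  byte[4]=0x3C cont=0 payload=0x3C=60: acc |= 60<<7 -> acc=7788 shift=14 [end]
Varint 3: bytes[3:5] = EC 3C -> value 7788 (2 byte(s))
  byte[5]=0x9B cont=1 payload=0x1B=27: acc |= 27<<0 -> acc=27 shift=7
  byte[6]=0x99 cont=1 payload=0x19=25: acc |= 25<<7 -> acc=3227 shift=14
  byte[7]=0x80 cont=1 payload=0x00=0: acc |= 0<<14 -> acc=3227 shift=21
  byte[8]=0x45 cont=0 payload=0x45=69: acc |= 69<<21 -> acc=144706715 shift=28 [end]
Varint 4: bytes[5:9] = 9B 99 80 45 -> value 144706715 (4 byte(s))
  byte[9]=0xD8 cont=1 payload=0x58=88: acc |= 88<<0 -> acc=88 shift=7
  byte[10]=0x1A cont=0 payload=0x1A=26: acc |= 26<<7 -> acc=3416 shift=14 [end]
Varint 5: bytes[9:11] = D8 1A -> value 3416 (2 byte(s))

Answer: 9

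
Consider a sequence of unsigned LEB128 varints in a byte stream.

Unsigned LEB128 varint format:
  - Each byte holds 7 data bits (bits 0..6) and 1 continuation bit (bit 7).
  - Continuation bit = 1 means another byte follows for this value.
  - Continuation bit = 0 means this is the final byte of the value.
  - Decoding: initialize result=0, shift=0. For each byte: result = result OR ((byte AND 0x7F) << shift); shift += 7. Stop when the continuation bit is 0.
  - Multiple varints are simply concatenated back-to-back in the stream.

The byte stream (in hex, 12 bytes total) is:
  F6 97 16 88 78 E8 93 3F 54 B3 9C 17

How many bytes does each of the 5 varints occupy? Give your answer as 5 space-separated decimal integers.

Answer: 3 2 3 1 3

Derivation:
  byte[0]=0xF6 cont=1 payload=0x76=118: acc |= 118<<0 -> acc=118 shift=7
  byte[1]=0x97 cont=1 payload=0x17=23: acc |= 23<<7 -> acc=3062 shift=14
  byte[2]=0x16 cont=0 payload=0x16=22: acc |= 22<<14 -> acc=363510 shift=21 [end]
Varint 1: bytes[0:3] = F6 97 16 -> value 363510 (3 byte(s))
  byte[3]=0x88 cont=1 payload=0x08=8: acc |= 8<<0 -> acc=8 shift=7
  byte[4]=0x78 cont=0 payload=0x78=120: acc |= 120<<7 -> acc=15368 shift=14 [end]
Varint 2: bytes[3:5] = 88 78 -> value 15368 (2 byte(s))
  byte[5]=0xE8 cont=1 payload=0x68=104: acc |= 104<<0 -> acc=104 shift=7
  byte[6]=0x93 cont=1 payload=0x13=19: acc |= 19<<7 -> acc=2536 shift=14
  byte[7]=0x3F cont=0 payload=0x3F=63: acc |= 63<<14 -> acc=1034728 shift=21 [end]
Varint 3: bytes[5:8] = E8 93 3F -> value 1034728 (3 byte(s))
  byte[8]=0x54 cont=0 payload=0x54=84: acc |= 84<<0 -> acc=84 shift=7 [end]
Varint 4: bytes[8:9] = 54 -> value 84 (1 byte(s))
  byte[9]=0xB3 cont=1 payload=0x33=51: acc |= 51<<0 -> acc=51 shift=7
  byte[10]=0x9C cont=1 payload=0x1C=28: acc |= 28<<7 -> acc=3635 shift=14
  byte[11]=0x17 cont=0 payload=0x17=23: acc |= 23<<14 -> acc=380467 shift=21 [end]
Varint 5: bytes[9:12] = B3 9C 17 -> value 380467 (3 byte(s))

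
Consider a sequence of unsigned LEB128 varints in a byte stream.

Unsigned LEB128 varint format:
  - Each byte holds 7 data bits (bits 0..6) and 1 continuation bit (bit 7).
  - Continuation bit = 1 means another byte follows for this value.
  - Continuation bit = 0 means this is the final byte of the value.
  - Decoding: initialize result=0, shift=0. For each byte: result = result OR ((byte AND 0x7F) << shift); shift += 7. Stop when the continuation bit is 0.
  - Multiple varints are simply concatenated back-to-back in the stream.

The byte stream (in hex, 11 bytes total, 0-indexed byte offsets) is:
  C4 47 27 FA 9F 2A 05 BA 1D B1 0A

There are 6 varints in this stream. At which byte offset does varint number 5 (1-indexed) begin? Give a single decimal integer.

Answer: 7

Derivation:
  byte[0]=0xC4 cont=1 payload=0x44=68: acc |= 68<<0 -> acc=68 shift=7
  byte[1]=0x47 cont=0 payload=0x47=71: acc |= 71<<7 -> acc=9156 shift=14 [end]
Varint 1: bytes[0:2] = C4 47 -> value 9156 (2 byte(s))
  byte[2]=0x27 cont=0 payload=0x27=39: acc |= 39<<0 -> acc=39 shift=7 [end]
Varint 2: bytes[2:3] = 27 -> value 39 (1 byte(s))
  byte[3]=0xFA cont=1 payload=0x7A=122: acc |= 122<<0 -> acc=122 shift=7
  byte[4]=0x9F cont=1 payload=0x1F=31: acc |= 31<<7 -> acc=4090 shift=14
  byte[5]=0x2A cont=0 payload=0x2A=42: acc |= 42<<14 -> acc=692218 shift=21 [end]
Varint 3: bytes[3:6] = FA 9F 2A -> value 692218 (3 byte(s))
  byte[6]=0x05 cont=0 payload=0x05=5: acc |= 5<<0 -> acc=5 shift=7 [end]
Varint 4: bytes[6:7] = 05 -> value 5 (1 byte(s))
  byte[7]=0xBA cont=1 payload=0x3A=58: acc |= 58<<0 -> acc=58 shift=7
  byte[8]=0x1D cont=0 payload=0x1D=29: acc |= 29<<7 -> acc=3770 shift=14 [end]
Varint 5: bytes[7:9] = BA 1D -> value 3770 (2 byte(s))
  byte[9]=0xB1 cont=1 payload=0x31=49: acc |= 49<<0 -> acc=49 shift=7
  byte[10]=0x0A cont=0 payload=0x0A=10: acc |= 10<<7 -> acc=1329 shift=14 [end]
Varint 6: bytes[9:11] = B1 0A -> value 1329 (2 byte(s))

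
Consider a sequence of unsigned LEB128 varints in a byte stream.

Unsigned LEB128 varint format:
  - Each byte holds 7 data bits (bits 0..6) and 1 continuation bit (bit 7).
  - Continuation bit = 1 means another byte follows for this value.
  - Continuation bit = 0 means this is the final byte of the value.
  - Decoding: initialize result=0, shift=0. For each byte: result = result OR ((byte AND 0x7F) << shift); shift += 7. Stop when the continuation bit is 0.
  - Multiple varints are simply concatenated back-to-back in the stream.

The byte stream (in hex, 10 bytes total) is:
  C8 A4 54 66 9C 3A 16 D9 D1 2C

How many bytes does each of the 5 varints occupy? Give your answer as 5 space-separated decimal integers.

  byte[0]=0xC8 cont=1 payload=0x48=72: acc |= 72<<0 -> acc=72 shift=7
  byte[1]=0xA4 cont=1 payload=0x24=36: acc |= 36<<7 -> acc=4680 shift=14
  byte[2]=0x54 cont=0 payload=0x54=84: acc |= 84<<14 -> acc=1380936 shift=21 [end]
Varint 1: bytes[0:3] = C8 A4 54 -> value 1380936 (3 byte(s))
  byte[3]=0x66 cont=0 payload=0x66=102: acc |= 102<<0 -> acc=102 shift=7 [end]
Varint 2: bytes[3:4] = 66 -> value 102 (1 byte(s))
  byte[4]=0x9C cont=1 payload=0x1C=28: acc |= 28<<0 -> acc=28 shift=7
  byte[5]=0x3A cont=0 payload=0x3A=58: acc |= 58<<7 -> acc=7452 shift=14 [end]
Varint 3: bytes[4:6] = 9C 3A -> value 7452 (2 byte(s))
  byte[6]=0x16 cont=0 payload=0x16=22: acc |= 22<<0 -> acc=22 shift=7 [end]
Varint 4: bytes[6:7] = 16 -> value 22 (1 byte(s))
  byte[7]=0xD9 cont=1 payload=0x59=89: acc |= 89<<0 -> acc=89 shift=7
  byte[8]=0xD1 cont=1 payload=0x51=81: acc |= 81<<7 -> acc=10457 shift=14
  byte[9]=0x2C cont=0 payload=0x2C=44: acc |= 44<<14 -> acc=731353 shift=21 [end]
Varint 5: bytes[7:10] = D9 D1 2C -> value 731353 (3 byte(s))

Answer: 3 1 2 1 3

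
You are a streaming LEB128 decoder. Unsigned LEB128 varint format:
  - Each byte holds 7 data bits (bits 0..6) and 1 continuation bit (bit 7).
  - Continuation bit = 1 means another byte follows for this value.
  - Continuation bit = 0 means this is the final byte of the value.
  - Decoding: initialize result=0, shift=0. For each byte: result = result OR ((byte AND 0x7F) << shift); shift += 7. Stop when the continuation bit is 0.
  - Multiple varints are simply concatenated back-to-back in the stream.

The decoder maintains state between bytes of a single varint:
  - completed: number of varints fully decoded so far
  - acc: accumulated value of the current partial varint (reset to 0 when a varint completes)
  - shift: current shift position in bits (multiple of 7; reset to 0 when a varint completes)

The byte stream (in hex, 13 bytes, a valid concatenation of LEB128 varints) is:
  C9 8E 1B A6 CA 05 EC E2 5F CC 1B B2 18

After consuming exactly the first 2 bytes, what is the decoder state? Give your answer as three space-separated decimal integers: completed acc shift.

Answer: 0 1865 14

Derivation:
byte[0]=0xC9 cont=1 payload=0x49: acc |= 73<<0 -> completed=0 acc=73 shift=7
byte[1]=0x8E cont=1 payload=0x0E: acc |= 14<<7 -> completed=0 acc=1865 shift=14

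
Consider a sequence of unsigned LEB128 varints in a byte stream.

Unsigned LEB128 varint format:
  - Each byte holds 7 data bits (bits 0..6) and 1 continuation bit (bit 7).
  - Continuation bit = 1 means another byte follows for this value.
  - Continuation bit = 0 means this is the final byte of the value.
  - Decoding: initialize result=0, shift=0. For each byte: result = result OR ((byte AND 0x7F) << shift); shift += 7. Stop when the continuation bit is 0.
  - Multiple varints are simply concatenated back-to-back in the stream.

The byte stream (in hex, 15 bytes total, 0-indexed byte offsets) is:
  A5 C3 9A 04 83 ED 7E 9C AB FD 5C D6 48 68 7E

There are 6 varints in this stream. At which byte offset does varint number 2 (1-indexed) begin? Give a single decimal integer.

  byte[0]=0xA5 cont=1 payload=0x25=37: acc |= 37<<0 -> acc=37 shift=7
  byte[1]=0xC3 cont=1 payload=0x43=67: acc |= 67<<7 -> acc=8613 shift=14
  byte[2]=0x9A cont=1 payload=0x1A=26: acc |= 26<<14 -> acc=434597 shift=21
  byte[3]=0x04 cont=0 payload=0x04=4: acc |= 4<<21 -> acc=8823205 shift=28 [end]
Varint 1: bytes[0:4] = A5 C3 9A 04 -> value 8823205 (4 byte(s))
  byte[4]=0x83 cont=1 payload=0x03=3: acc |= 3<<0 -> acc=3 shift=7
  byte[5]=0xED cont=1 payload=0x6D=109: acc |= 109<<7 -> acc=13955 shift=14
  byte[6]=0x7E cont=0 payload=0x7E=126: acc |= 126<<14 -> acc=2078339 shift=21 [end]
Varint 2: bytes[4:7] = 83 ED 7E -> value 2078339 (3 byte(s))
  byte[7]=0x9C cont=1 payload=0x1C=28: acc |= 28<<0 -> acc=28 shift=7
  byte[8]=0xAB cont=1 payload=0x2B=43: acc |= 43<<7 -> acc=5532 shift=14
  byte[9]=0xFD cont=1 payload=0x7D=125: acc |= 125<<14 -> acc=2053532 shift=21
  byte[10]=0x5C cont=0 payload=0x5C=92: acc |= 92<<21 -> acc=194991516 shift=28 [end]
Varint 3: bytes[7:11] = 9C AB FD 5C -> value 194991516 (4 byte(s))
  byte[11]=0xD6 cont=1 payload=0x56=86: acc |= 86<<0 -> acc=86 shift=7
  byte[12]=0x48 cont=0 payload=0x48=72: acc |= 72<<7 -> acc=9302 shift=14 [end]
Varint 4: bytes[11:13] = D6 48 -> value 9302 (2 byte(s))
  byte[13]=0x68 cont=0 payload=0x68=104: acc |= 104<<0 -> acc=104 shift=7 [end]
Varint 5: bytes[13:14] = 68 -> value 104 (1 byte(s))
  byte[14]=0x7E cont=0 payload=0x7E=126: acc |= 126<<0 -> acc=126 shift=7 [end]
Varint 6: bytes[14:15] = 7E -> value 126 (1 byte(s))

Answer: 4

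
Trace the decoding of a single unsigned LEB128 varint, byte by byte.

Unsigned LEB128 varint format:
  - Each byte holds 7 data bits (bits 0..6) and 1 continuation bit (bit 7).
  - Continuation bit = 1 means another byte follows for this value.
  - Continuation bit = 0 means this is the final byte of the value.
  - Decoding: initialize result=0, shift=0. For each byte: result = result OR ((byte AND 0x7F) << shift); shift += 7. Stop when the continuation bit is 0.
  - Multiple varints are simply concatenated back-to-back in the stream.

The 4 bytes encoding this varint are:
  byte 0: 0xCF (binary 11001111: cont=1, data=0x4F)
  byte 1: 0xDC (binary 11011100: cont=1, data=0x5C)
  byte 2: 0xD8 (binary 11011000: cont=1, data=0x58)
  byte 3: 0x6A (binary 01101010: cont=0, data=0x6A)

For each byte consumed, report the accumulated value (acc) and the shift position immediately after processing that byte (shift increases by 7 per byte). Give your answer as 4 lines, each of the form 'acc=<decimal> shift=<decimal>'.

Answer: acc=79 shift=7
acc=11855 shift=14
acc=1453647 shift=21
acc=223751759 shift=28

Derivation:
byte 0=0xCF: payload=0x4F=79, contrib = 79<<0 = 79; acc -> 79, shift -> 7
byte 1=0xDC: payload=0x5C=92, contrib = 92<<7 = 11776; acc -> 11855, shift -> 14
byte 2=0xD8: payload=0x58=88, contrib = 88<<14 = 1441792; acc -> 1453647, shift -> 21
byte 3=0x6A: payload=0x6A=106, contrib = 106<<21 = 222298112; acc -> 223751759, shift -> 28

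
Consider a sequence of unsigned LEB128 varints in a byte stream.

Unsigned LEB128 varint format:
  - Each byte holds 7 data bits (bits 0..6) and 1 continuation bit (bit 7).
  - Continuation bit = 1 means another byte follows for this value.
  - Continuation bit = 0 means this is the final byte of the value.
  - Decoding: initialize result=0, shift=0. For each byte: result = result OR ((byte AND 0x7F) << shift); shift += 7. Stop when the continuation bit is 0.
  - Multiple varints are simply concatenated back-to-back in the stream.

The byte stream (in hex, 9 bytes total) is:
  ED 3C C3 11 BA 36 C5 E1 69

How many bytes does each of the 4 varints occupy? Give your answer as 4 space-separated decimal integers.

Answer: 2 2 2 3

Derivation:
  byte[0]=0xED cont=1 payload=0x6D=109: acc |= 109<<0 -> acc=109 shift=7
  byte[1]=0x3C cont=0 payload=0x3C=60: acc |= 60<<7 -> acc=7789 shift=14 [end]
Varint 1: bytes[0:2] = ED 3C -> value 7789 (2 byte(s))
  byte[2]=0xC3 cont=1 payload=0x43=67: acc |= 67<<0 -> acc=67 shift=7
  byte[3]=0x11 cont=0 payload=0x11=17: acc |= 17<<7 -> acc=2243 shift=14 [end]
Varint 2: bytes[2:4] = C3 11 -> value 2243 (2 byte(s))
  byte[4]=0xBA cont=1 payload=0x3A=58: acc |= 58<<0 -> acc=58 shift=7
  byte[5]=0x36 cont=0 payload=0x36=54: acc |= 54<<7 -> acc=6970 shift=14 [end]
Varint 3: bytes[4:6] = BA 36 -> value 6970 (2 byte(s))
  byte[6]=0xC5 cont=1 payload=0x45=69: acc |= 69<<0 -> acc=69 shift=7
  byte[7]=0xE1 cont=1 payload=0x61=97: acc |= 97<<7 -> acc=12485 shift=14
  byte[8]=0x69 cont=0 payload=0x69=105: acc |= 105<<14 -> acc=1732805 shift=21 [end]
Varint 4: bytes[6:9] = C5 E1 69 -> value 1732805 (3 byte(s))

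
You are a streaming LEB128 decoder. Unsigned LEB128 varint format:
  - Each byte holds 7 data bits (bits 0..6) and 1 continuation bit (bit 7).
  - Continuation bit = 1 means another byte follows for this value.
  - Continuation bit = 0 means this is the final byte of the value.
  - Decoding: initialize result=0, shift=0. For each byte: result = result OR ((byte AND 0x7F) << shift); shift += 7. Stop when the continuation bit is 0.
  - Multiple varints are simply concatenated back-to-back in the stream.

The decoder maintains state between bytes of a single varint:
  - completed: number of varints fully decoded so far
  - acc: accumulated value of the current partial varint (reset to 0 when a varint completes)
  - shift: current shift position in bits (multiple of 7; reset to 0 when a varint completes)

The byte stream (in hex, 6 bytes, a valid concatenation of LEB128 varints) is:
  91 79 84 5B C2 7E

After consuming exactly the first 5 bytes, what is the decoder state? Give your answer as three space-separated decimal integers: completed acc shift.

Answer: 2 66 7

Derivation:
byte[0]=0x91 cont=1 payload=0x11: acc |= 17<<0 -> completed=0 acc=17 shift=7
byte[1]=0x79 cont=0 payload=0x79: varint #1 complete (value=15505); reset -> completed=1 acc=0 shift=0
byte[2]=0x84 cont=1 payload=0x04: acc |= 4<<0 -> completed=1 acc=4 shift=7
byte[3]=0x5B cont=0 payload=0x5B: varint #2 complete (value=11652); reset -> completed=2 acc=0 shift=0
byte[4]=0xC2 cont=1 payload=0x42: acc |= 66<<0 -> completed=2 acc=66 shift=7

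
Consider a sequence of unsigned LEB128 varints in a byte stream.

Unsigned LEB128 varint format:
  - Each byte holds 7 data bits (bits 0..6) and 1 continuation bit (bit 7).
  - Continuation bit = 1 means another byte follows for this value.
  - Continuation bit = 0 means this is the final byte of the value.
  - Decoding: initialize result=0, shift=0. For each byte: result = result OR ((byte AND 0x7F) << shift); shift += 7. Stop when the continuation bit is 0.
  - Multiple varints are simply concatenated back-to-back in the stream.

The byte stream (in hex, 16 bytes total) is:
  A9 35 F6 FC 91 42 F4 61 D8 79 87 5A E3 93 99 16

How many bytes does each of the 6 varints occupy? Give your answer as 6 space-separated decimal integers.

  byte[0]=0xA9 cont=1 payload=0x29=41: acc |= 41<<0 -> acc=41 shift=7
  byte[1]=0x35 cont=0 payload=0x35=53: acc |= 53<<7 -> acc=6825 shift=14 [end]
Varint 1: bytes[0:2] = A9 35 -> value 6825 (2 byte(s))
  byte[2]=0xF6 cont=1 payload=0x76=118: acc |= 118<<0 -> acc=118 shift=7
  byte[3]=0xFC cont=1 payload=0x7C=124: acc |= 124<<7 -> acc=15990 shift=14
  byte[4]=0x91 cont=1 payload=0x11=17: acc |= 17<<14 -> acc=294518 shift=21
  byte[5]=0x42 cont=0 payload=0x42=66: acc |= 66<<21 -> acc=138706550 shift=28 [end]
Varint 2: bytes[2:6] = F6 FC 91 42 -> value 138706550 (4 byte(s))
  byte[6]=0xF4 cont=1 payload=0x74=116: acc |= 116<<0 -> acc=116 shift=7
  byte[7]=0x61 cont=0 payload=0x61=97: acc |= 97<<7 -> acc=12532 shift=14 [end]
Varint 3: bytes[6:8] = F4 61 -> value 12532 (2 byte(s))
  byte[8]=0xD8 cont=1 payload=0x58=88: acc |= 88<<0 -> acc=88 shift=7
  byte[9]=0x79 cont=0 payload=0x79=121: acc |= 121<<7 -> acc=15576 shift=14 [end]
Varint 4: bytes[8:10] = D8 79 -> value 15576 (2 byte(s))
  byte[10]=0x87 cont=1 payload=0x07=7: acc |= 7<<0 -> acc=7 shift=7
  byte[11]=0x5A cont=0 payload=0x5A=90: acc |= 90<<7 -> acc=11527 shift=14 [end]
Varint 5: bytes[10:12] = 87 5A -> value 11527 (2 byte(s))
  byte[12]=0xE3 cont=1 payload=0x63=99: acc |= 99<<0 -> acc=99 shift=7
  byte[13]=0x93 cont=1 payload=0x13=19: acc |= 19<<7 -> acc=2531 shift=14
  byte[14]=0x99 cont=1 payload=0x19=25: acc |= 25<<14 -> acc=412131 shift=21
  byte[15]=0x16 cont=0 payload=0x16=22: acc |= 22<<21 -> acc=46549475 shift=28 [end]
Varint 6: bytes[12:16] = E3 93 99 16 -> value 46549475 (4 byte(s))

Answer: 2 4 2 2 2 4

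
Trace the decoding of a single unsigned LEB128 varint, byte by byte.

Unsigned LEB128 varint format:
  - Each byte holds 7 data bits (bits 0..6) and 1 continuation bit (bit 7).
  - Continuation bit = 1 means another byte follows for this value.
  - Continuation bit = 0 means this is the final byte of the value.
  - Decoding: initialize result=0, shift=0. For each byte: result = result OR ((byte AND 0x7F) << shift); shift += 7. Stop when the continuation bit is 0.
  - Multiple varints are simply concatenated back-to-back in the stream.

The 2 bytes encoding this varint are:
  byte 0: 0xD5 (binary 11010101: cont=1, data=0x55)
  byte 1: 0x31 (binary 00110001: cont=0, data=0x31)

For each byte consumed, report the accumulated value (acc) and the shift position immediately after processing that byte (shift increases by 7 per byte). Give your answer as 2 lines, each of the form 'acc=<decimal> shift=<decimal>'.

byte 0=0xD5: payload=0x55=85, contrib = 85<<0 = 85; acc -> 85, shift -> 7
byte 1=0x31: payload=0x31=49, contrib = 49<<7 = 6272; acc -> 6357, shift -> 14

Answer: acc=85 shift=7
acc=6357 shift=14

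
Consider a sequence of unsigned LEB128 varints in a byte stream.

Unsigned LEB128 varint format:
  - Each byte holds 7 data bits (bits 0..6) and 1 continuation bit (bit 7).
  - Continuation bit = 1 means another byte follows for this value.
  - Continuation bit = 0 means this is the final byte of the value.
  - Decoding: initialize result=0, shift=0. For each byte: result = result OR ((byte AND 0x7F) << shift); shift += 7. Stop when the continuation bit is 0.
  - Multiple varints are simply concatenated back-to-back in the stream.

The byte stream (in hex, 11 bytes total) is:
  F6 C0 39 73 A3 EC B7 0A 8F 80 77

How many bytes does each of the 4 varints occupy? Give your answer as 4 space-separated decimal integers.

  byte[0]=0xF6 cont=1 payload=0x76=118: acc |= 118<<0 -> acc=118 shift=7
  byte[1]=0xC0 cont=1 payload=0x40=64: acc |= 64<<7 -> acc=8310 shift=14
  byte[2]=0x39 cont=0 payload=0x39=57: acc |= 57<<14 -> acc=942198 shift=21 [end]
Varint 1: bytes[0:3] = F6 C0 39 -> value 942198 (3 byte(s))
  byte[3]=0x73 cont=0 payload=0x73=115: acc |= 115<<0 -> acc=115 shift=7 [end]
Varint 2: bytes[3:4] = 73 -> value 115 (1 byte(s))
  byte[4]=0xA3 cont=1 payload=0x23=35: acc |= 35<<0 -> acc=35 shift=7
  byte[5]=0xEC cont=1 payload=0x6C=108: acc |= 108<<7 -> acc=13859 shift=14
  byte[6]=0xB7 cont=1 payload=0x37=55: acc |= 55<<14 -> acc=914979 shift=21
  byte[7]=0x0A cont=0 payload=0x0A=10: acc |= 10<<21 -> acc=21886499 shift=28 [end]
Varint 3: bytes[4:8] = A3 EC B7 0A -> value 21886499 (4 byte(s))
  byte[8]=0x8F cont=1 payload=0x0F=15: acc |= 15<<0 -> acc=15 shift=7
  byte[9]=0x80 cont=1 payload=0x00=0: acc |= 0<<7 -> acc=15 shift=14
  byte[10]=0x77 cont=0 payload=0x77=119: acc |= 119<<14 -> acc=1949711 shift=21 [end]
Varint 4: bytes[8:11] = 8F 80 77 -> value 1949711 (3 byte(s))

Answer: 3 1 4 3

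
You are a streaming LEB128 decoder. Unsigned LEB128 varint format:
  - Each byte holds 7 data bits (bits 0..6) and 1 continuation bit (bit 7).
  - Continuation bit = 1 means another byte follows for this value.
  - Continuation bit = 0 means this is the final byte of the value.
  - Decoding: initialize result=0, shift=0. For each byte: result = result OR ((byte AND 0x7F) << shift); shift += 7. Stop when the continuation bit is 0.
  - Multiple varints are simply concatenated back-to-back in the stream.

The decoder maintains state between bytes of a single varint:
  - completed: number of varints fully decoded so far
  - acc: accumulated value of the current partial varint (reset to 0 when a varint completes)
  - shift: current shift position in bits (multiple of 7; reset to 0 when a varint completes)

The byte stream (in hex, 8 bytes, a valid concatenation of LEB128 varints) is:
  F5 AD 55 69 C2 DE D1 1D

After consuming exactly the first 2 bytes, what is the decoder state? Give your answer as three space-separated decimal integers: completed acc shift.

Answer: 0 5877 14

Derivation:
byte[0]=0xF5 cont=1 payload=0x75: acc |= 117<<0 -> completed=0 acc=117 shift=7
byte[1]=0xAD cont=1 payload=0x2D: acc |= 45<<7 -> completed=0 acc=5877 shift=14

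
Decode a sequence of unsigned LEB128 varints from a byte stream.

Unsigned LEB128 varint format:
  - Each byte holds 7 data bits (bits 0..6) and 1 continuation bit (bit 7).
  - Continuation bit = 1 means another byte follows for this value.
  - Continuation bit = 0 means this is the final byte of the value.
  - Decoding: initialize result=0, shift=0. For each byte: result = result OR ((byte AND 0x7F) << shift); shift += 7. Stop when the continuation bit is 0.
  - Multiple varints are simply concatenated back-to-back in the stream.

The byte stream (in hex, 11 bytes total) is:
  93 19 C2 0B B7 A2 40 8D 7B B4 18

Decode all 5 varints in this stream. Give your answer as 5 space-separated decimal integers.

  byte[0]=0x93 cont=1 payload=0x13=19: acc |= 19<<0 -> acc=19 shift=7
  byte[1]=0x19 cont=0 payload=0x19=25: acc |= 25<<7 -> acc=3219 shift=14 [end]
Varint 1: bytes[0:2] = 93 19 -> value 3219 (2 byte(s))
  byte[2]=0xC2 cont=1 payload=0x42=66: acc |= 66<<0 -> acc=66 shift=7
  byte[3]=0x0B cont=0 payload=0x0B=11: acc |= 11<<7 -> acc=1474 shift=14 [end]
Varint 2: bytes[2:4] = C2 0B -> value 1474 (2 byte(s))
  byte[4]=0xB7 cont=1 payload=0x37=55: acc |= 55<<0 -> acc=55 shift=7
  byte[5]=0xA2 cont=1 payload=0x22=34: acc |= 34<<7 -> acc=4407 shift=14
  byte[6]=0x40 cont=0 payload=0x40=64: acc |= 64<<14 -> acc=1052983 shift=21 [end]
Varint 3: bytes[4:7] = B7 A2 40 -> value 1052983 (3 byte(s))
  byte[7]=0x8D cont=1 payload=0x0D=13: acc |= 13<<0 -> acc=13 shift=7
  byte[8]=0x7B cont=0 payload=0x7B=123: acc |= 123<<7 -> acc=15757 shift=14 [end]
Varint 4: bytes[7:9] = 8D 7B -> value 15757 (2 byte(s))
  byte[9]=0xB4 cont=1 payload=0x34=52: acc |= 52<<0 -> acc=52 shift=7
  byte[10]=0x18 cont=0 payload=0x18=24: acc |= 24<<7 -> acc=3124 shift=14 [end]
Varint 5: bytes[9:11] = B4 18 -> value 3124 (2 byte(s))

Answer: 3219 1474 1052983 15757 3124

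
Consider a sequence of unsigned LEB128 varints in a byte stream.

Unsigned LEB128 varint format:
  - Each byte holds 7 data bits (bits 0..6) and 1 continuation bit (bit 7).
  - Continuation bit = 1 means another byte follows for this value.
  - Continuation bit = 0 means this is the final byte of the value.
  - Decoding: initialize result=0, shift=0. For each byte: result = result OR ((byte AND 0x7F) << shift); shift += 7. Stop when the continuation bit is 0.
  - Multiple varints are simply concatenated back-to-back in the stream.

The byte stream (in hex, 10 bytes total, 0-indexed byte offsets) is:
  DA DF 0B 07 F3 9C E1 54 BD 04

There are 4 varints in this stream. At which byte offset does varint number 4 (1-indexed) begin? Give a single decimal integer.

Answer: 8

Derivation:
  byte[0]=0xDA cont=1 payload=0x5A=90: acc |= 90<<0 -> acc=90 shift=7
  byte[1]=0xDF cont=1 payload=0x5F=95: acc |= 95<<7 -> acc=12250 shift=14
  byte[2]=0x0B cont=0 payload=0x0B=11: acc |= 11<<14 -> acc=192474 shift=21 [end]
Varint 1: bytes[0:3] = DA DF 0B -> value 192474 (3 byte(s))
  byte[3]=0x07 cont=0 payload=0x07=7: acc |= 7<<0 -> acc=7 shift=7 [end]
Varint 2: bytes[3:4] = 07 -> value 7 (1 byte(s))
  byte[4]=0xF3 cont=1 payload=0x73=115: acc |= 115<<0 -> acc=115 shift=7
  byte[5]=0x9C cont=1 payload=0x1C=28: acc |= 28<<7 -> acc=3699 shift=14
  byte[6]=0xE1 cont=1 payload=0x61=97: acc |= 97<<14 -> acc=1592947 shift=21
  byte[7]=0x54 cont=0 payload=0x54=84: acc |= 84<<21 -> acc=177753715 shift=28 [end]
Varint 3: bytes[4:8] = F3 9C E1 54 -> value 177753715 (4 byte(s))
  byte[8]=0xBD cont=1 payload=0x3D=61: acc |= 61<<0 -> acc=61 shift=7
  byte[9]=0x04 cont=0 payload=0x04=4: acc |= 4<<7 -> acc=573 shift=14 [end]
Varint 4: bytes[8:10] = BD 04 -> value 573 (2 byte(s))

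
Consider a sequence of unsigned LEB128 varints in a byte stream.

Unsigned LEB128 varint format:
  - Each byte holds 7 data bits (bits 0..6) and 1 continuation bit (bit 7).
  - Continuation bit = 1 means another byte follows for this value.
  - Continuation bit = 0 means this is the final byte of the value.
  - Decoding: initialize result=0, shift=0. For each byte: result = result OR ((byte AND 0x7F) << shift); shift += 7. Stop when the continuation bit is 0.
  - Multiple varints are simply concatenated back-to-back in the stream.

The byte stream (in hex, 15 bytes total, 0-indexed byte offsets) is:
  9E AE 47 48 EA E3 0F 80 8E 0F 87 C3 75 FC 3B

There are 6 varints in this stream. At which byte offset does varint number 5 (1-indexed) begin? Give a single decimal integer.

  byte[0]=0x9E cont=1 payload=0x1E=30: acc |= 30<<0 -> acc=30 shift=7
  byte[1]=0xAE cont=1 payload=0x2E=46: acc |= 46<<7 -> acc=5918 shift=14
  byte[2]=0x47 cont=0 payload=0x47=71: acc |= 71<<14 -> acc=1169182 shift=21 [end]
Varint 1: bytes[0:3] = 9E AE 47 -> value 1169182 (3 byte(s))
  byte[3]=0x48 cont=0 payload=0x48=72: acc |= 72<<0 -> acc=72 shift=7 [end]
Varint 2: bytes[3:4] = 48 -> value 72 (1 byte(s))
  byte[4]=0xEA cont=1 payload=0x6A=106: acc |= 106<<0 -> acc=106 shift=7
  byte[5]=0xE3 cont=1 payload=0x63=99: acc |= 99<<7 -> acc=12778 shift=14
  byte[6]=0x0F cont=0 payload=0x0F=15: acc |= 15<<14 -> acc=258538 shift=21 [end]
Varint 3: bytes[4:7] = EA E3 0F -> value 258538 (3 byte(s))
  byte[7]=0x80 cont=1 payload=0x00=0: acc |= 0<<0 -> acc=0 shift=7
  byte[8]=0x8E cont=1 payload=0x0E=14: acc |= 14<<7 -> acc=1792 shift=14
  byte[9]=0x0F cont=0 payload=0x0F=15: acc |= 15<<14 -> acc=247552 shift=21 [end]
Varint 4: bytes[7:10] = 80 8E 0F -> value 247552 (3 byte(s))
  byte[10]=0x87 cont=1 payload=0x07=7: acc |= 7<<0 -> acc=7 shift=7
  byte[11]=0xC3 cont=1 payload=0x43=67: acc |= 67<<7 -> acc=8583 shift=14
  byte[12]=0x75 cont=0 payload=0x75=117: acc |= 117<<14 -> acc=1925511 shift=21 [end]
Varint 5: bytes[10:13] = 87 C3 75 -> value 1925511 (3 byte(s))
  byte[13]=0xFC cont=1 payload=0x7C=124: acc |= 124<<0 -> acc=124 shift=7
  byte[14]=0x3B cont=0 payload=0x3B=59: acc |= 59<<7 -> acc=7676 shift=14 [end]
Varint 6: bytes[13:15] = FC 3B -> value 7676 (2 byte(s))

Answer: 10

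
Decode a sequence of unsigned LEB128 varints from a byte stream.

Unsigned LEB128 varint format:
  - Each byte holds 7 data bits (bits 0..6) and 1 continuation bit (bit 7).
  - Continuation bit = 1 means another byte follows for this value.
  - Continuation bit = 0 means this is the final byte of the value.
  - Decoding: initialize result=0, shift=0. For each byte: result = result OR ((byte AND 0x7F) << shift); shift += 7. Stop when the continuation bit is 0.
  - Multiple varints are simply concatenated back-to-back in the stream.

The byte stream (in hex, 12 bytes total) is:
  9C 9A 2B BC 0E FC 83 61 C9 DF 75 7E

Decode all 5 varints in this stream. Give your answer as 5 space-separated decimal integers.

Answer: 707868 1852 1589756 1929161 126

Derivation:
  byte[0]=0x9C cont=1 payload=0x1C=28: acc |= 28<<0 -> acc=28 shift=7
  byte[1]=0x9A cont=1 payload=0x1A=26: acc |= 26<<7 -> acc=3356 shift=14
  byte[2]=0x2B cont=0 payload=0x2B=43: acc |= 43<<14 -> acc=707868 shift=21 [end]
Varint 1: bytes[0:3] = 9C 9A 2B -> value 707868 (3 byte(s))
  byte[3]=0xBC cont=1 payload=0x3C=60: acc |= 60<<0 -> acc=60 shift=7
  byte[4]=0x0E cont=0 payload=0x0E=14: acc |= 14<<7 -> acc=1852 shift=14 [end]
Varint 2: bytes[3:5] = BC 0E -> value 1852 (2 byte(s))
  byte[5]=0xFC cont=1 payload=0x7C=124: acc |= 124<<0 -> acc=124 shift=7
  byte[6]=0x83 cont=1 payload=0x03=3: acc |= 3<<7 -> acc=508 shift=14
  byte[7]=0x61 cont=0 payload=0x61=97: acc |= 97<<14 -> acc=1589756 shift=21 [end]
Varint 3: bytes[5:8] = FC 83 61 -> value 1589756 (3 byte(s))
  byte[8]=0xC9 cont=1 payload=0x49=73: acc |= 73<<0 -> acc=73 shift=7
  byte[9]=0xDF cont=1 payload=0x5F=95: acc |= 95<<7 -> acc=12233 shift=14
  byte[10]=0x75 cont=0 payload=0x75=117: acc |= 117<<14 -> acc=1929161 shift=21 [end]
Varint 4: bytes[8:11] = C9 DF 75 -> value 1929161 (3 byte(s))
  byte[11]=0x7E cont=0 payload=0x7E=126: acc |= 126<<0 -> acc=126 shift=7 [end]
Varint 5: bytes[11:12] = 7E -> value 126 (1 byte(s))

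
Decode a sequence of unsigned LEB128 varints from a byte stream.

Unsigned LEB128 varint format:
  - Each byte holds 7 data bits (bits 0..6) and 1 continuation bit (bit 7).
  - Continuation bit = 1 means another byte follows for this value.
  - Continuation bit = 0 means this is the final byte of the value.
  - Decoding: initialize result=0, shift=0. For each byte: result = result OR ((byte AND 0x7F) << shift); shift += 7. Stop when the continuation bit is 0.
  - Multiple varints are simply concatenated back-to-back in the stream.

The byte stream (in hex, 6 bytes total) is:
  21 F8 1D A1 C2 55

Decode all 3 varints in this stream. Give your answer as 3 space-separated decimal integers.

Answer: 33 3832 1401121

Derivation:
  byte[0]=0x21 cont=0 payload=0x21=33: acc |= 33<<0 -> acc=33 shift=7 [end]
Varint 1: bytes[0:1] = 21 -> value 33 (1 byte(s))
  byte[1]=0xF8 cont=1 payload=0x78=120: acc |= 120<<0 -> acc=120 shift=7
  byte[2]=0x1D cont=0 payload=0x1D=29: acc |= 29<<7 -> acc=3832 shift=14 [end]
Varint 2: bytes[1:3] = F8 1D -> value 3832 (2 byte(s))
  byte[3]=0xA1 cont=1 payload=0x21=33: acc |= 33<<0 -> acc=33 shift=7
  byte[4]=0xC2 cont=1 payload=0x42=66: acc |= 66<<7 -> acc=8481 shift=14
  byte[5]=0x55 cont=0 payload=0x55=85: acc |= 85<<14 -> acc=1401121 shift=21 [end]
Varint 3: bytes[3:6] = A1 C2 55 -> value 1401121 (3 byte(s))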